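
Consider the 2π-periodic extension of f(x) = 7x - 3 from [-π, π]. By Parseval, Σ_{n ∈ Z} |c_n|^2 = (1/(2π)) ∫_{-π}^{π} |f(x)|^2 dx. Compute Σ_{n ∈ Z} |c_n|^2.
Σ |c_n|^2 = 49π^2/3 + 9

Expand and integrate term by term over [-π, π]:
  ∫ (7x)^2 dx = 49·(2π^3/3); ∫ 2·7·(-3)·x dx = 0 (odd integrand); ∫ (-3)^2 dx = 9·2π.
So (1/(2π)) ∫_{-π}^{π} (7x - 3)^2 dx = 49π^2/3 + 9 = 49π^2/3 + 9.
Parseval ⇒ Σ |c_n|^2 = 49π^2/3 + 9.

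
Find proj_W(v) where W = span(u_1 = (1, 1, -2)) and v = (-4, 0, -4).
proj_W(v) = (2/3, 2/3, -4/3)

Set up U = [u_1 | ... | u_1] ∈ R^(3×1). The projector onto W = col(U) is P = U (U^T U)^(-1) U^T.
Compute U^T U =
  [6],
and U^T v = (4).
Solve U^T U · c = U^T v for the coefficients: c = (2/3). The projection is proj_W(v) = U c.
Check: (v - proj_W(v)) · u_1 = 0  (should be 0).
Result: proj_W(v) = (2/3, 2/3, -4/3).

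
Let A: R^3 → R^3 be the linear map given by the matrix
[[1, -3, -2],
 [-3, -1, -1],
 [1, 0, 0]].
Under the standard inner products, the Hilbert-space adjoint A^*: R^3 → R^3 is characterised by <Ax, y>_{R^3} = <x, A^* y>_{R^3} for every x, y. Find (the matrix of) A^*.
A^* = A^T =
[[1, -3, 1],
 [-3, -1, 0],
 [-2, -1, 0]]

For real matrices with standard dot products, the defining identity <Ax, y> = <x, A^* y> gives (Ax)^T y = x^T (A^*) y, i.e. x^T A^T y = x^T (A^*) y. Since this holds for all x, y, we must have A^* = A^T. Therefore
A^* =
[[1, -3, 1],
 [-3, -1, 0],
 [-2, -1, 0]].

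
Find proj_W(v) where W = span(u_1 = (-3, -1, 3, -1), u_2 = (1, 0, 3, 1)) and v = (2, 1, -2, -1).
proj_W(v) = (281/195, 107/195, -147/65, 67/195)

Set up U = [u_1 | ... | u_2] ∈ R^(4×2). The projector onto W = col(U) is P = U (U^T U)^(-1) U^T.
Compute U^T U =
  [20, 5]
  [5, 11],
and U^T v = (-12, -5).
Solve U^T U · c = U^T v for the coefficients: c = (-107/195, -8/39). The projection is proj_W(v) = U c.
Check: (v - proj_W(v)) · u_1 = 0  (should be 0).
Check: (v - proj_W(v)) · u_2 = 0  (should be 0).
Result: proj_W(v) = (281/195, 107/195, -147/65, 67/195).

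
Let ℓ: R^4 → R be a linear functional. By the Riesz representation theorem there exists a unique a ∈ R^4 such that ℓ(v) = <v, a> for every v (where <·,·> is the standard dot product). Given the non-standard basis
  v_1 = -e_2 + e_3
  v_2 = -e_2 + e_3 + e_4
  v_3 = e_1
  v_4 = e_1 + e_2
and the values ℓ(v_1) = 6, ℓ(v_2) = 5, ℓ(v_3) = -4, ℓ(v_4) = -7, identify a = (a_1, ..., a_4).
a = (-4, -3, 3, -1)

Write a = (a_1, ..., a_4) in the standard basis. For each basis vector v_i, ℓ(v_i) = <v_i, a> is a linear equation in the a_j's. Collect the n equations into a matrix system V a = ℓ, where row i of V is v_i (expressed in the standard basis). Since V is invertible (lower-triangular with 1s on the diagonal, up to permutation), solve by back-substitution:
  V =
[[0, -1, 1, 0],
 [0, -1, 1, 1],
 [1, 0, 0, 0],
 [1, 1, 0, 0]]
  V a = (6, 5, -4, -7)
Solving gives a = (-4, -3, 3, -1).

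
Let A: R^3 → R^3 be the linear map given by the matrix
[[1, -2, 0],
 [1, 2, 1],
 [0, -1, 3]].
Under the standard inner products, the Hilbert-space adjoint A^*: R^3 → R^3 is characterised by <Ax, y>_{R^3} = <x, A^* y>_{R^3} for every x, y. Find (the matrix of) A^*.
A^* = A^T =
[[1, 1, 0],
 [-2, 2, -1],
 [0, 1, 3]]

For real matrices with standard dot products, the defining identity <Ax, y> = <x, A^* y> gives (Ax)^T y = x^T (A^*) y, i.e. x^T A^T y = x^T (A^*) y. Since this holds for all x, y, we must have A^* = A^T. Therefore
A^* =
[[1, 1, 0],
 [-2, 2, -1],
 [0, 1, 3]].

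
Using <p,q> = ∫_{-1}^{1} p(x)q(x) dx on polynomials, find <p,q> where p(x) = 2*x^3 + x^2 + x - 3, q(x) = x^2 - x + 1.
<p,q> = -42/5

Expand the product: p(x)·q(x) = 2*x^5 - x^4 + 2*x^3 - 3*x^2 + 4*x - 3.
∫_{-1}^{1} of each monomial x^k gives [2/(k+1) if k even, 0 if k odd]. Integrating term-by-term (or equivalently evaluating the antiderivative F(x) = x^6/3 - x^5/5 + x^4/2 - x^3 + 2*x^2 - 3*x at the endpoints):
  F(1) − F(−1) = -41/30 − (211/30) = -42/5.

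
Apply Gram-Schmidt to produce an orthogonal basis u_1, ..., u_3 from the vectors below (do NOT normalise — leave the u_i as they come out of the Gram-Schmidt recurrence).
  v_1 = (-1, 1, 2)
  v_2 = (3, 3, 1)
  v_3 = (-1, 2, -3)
Orthogonal basis:
  u_1 = (-1, 1, 2)
  u_2 = (10/3, 8/3, 1/3)
  u_3 = (-37/22, 259/110, -111/55)

Apply the Gram-Schmidt recurrence
  u_1 = v_1
  u_i = v_i − Σ_{j<i} ((v_i · u_j) / (u_j · u_j)) · u_j.

Step by step this gives:
  u_1 = (-1, 1, 2)
  u_2 = (10/3, 8/3, 1/3)
  u_3 = (-37/22, 259/110, -111/55)

Orthogonality check:
  u_2 · u_1 = 0 (should be 0)
  u_3 · u_1 = 0 (should be 0)
  u_3 · u_2 = 0 (should be 0)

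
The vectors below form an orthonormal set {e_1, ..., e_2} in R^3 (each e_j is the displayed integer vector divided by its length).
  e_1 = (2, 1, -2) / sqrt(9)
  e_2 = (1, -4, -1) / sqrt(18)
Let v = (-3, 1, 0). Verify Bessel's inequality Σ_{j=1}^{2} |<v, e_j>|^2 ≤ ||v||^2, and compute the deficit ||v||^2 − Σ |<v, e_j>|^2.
Σ |<v, e_j>|^2 = 11/2; ||v||^2 = 10; deficit = 9/2

Write each e_j = u_j / sqrt(<u_j, u_j>) where u_j is the displayed integer vector. Then <v, e_j> = <v, u_j> / sqrt(<u_j, u_j>), so |<v, e_j>|^2 = <v, u_j>^2 / <u_j, u_j>.
Coefficients: <v, e_1> = -5/sqrt(9), <v, e_2> = -7/sqrt(18).
Square and sum: Σ |<v, e_j>|^2 = 11/2.
Compute ||v||^2 = v·v = 10.
Deficit = 10 − 11/2 = 9/2 ≥ 0, confirming Bessel's inequality. (The deficit equals ||v − Σ <v,e_j> e_j||^2, the squared distance from v to span{e_j}.)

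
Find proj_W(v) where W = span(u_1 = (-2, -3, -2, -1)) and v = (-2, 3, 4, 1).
proj_W(v) = (14/9, 7/3, 14/9, 7/9)

Set up U = [u_1 | ... | u_1] ∈ R^(4×1). The projector onto W = col(U) is P = U (U^T U)^(-1) U^T.
Compute U^T U =
  [18],
and U^T v = (-14).
Solve U^T U · c = U^T v for the coefficients: c = (-7/9). The projection is proj_W(v) = U c.
Check: (v - proj_W(v)) · u_1 = 0  (should be 0).
Result: proj_W(v) = (14/9, 7/3, 14/9, 7/9).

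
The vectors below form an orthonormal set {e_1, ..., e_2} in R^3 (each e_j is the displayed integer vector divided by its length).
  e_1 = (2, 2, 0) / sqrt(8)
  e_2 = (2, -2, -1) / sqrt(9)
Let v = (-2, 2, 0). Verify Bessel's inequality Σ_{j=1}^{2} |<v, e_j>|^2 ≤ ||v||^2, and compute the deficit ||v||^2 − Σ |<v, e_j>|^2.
Σ |<v, e_j>|^2 = 64/9; ||v||^2 = 8; deficit = 8/9

Write each e_j = u_j / sqrt(<u_j, u_j>) where u_j is the displayed integer vector. Then <v, e_j> = <v, u_j> / sqrt(<u_j, u_j>), so |<v, e_j>|^2 = <v, u_j>^2 / <u_j, u_j>.
Coefficients: <v, e_1> = 0/sqrt(8), <v, e_2> = -8/sqrt(9).
Square and sum: Σ |<v, e_j>|^2 = 64/9.
Compute ||v||^2 = v·v = 8.
Deficit = 8 − 64/9 = 8/9 ≥ 0, confirming Bessel's inequality. (The deficit equals ||v − Σ <v,e_j> e_j||^2, the squared distance from v to span{e_j}.)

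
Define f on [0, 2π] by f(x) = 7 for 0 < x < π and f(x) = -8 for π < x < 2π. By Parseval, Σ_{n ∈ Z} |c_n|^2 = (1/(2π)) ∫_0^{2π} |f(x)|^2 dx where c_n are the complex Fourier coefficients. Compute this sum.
Σ |c_n|^2 = 113/2

Parseval equates the L^2 energy of f (normalised by 1/(2π)) with the ℓ^2 sum of its Fourier coefficients: (1/(2π)) ∫_0^{2π} |f|^2 = Σ |c_n|^2.
Compute the left side: (1/(2π)) [∫_0^π 7^2 dx + ∫_π^{2π} (-8)^2 dx] = (1/(2π)) · (49π + 64π) = (49 + 64)/2 = 113/2.
So Σ_{n ∈ Z} |c_n|^2 = 113/2.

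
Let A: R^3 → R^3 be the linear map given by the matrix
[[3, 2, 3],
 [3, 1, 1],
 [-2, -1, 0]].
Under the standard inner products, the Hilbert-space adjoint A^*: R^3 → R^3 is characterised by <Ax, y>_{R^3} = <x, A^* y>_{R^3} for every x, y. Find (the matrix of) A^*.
A^* = A^T =
[[3, 3, -2],
 [2, 1, -1],
 [3, 1, 0]]

For real matrices with standard dot products, the defining identity <Ax, y> = <x, A^* y> gives (Ax)^T y = x^T (A^*) y, i.e. x^T A^T y = x^T (A^*) y. Since this holds for all x, y, we must have A^* = A^T. Therefore
A^* =
[[3, 3, -2],
 [2, 1, -1],
 [3, 1, 0]].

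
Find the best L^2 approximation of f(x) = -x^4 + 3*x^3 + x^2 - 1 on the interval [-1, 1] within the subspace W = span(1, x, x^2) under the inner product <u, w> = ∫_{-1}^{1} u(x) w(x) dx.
g(x) = x^2/7 + 9*x/5 - 32/35

The best approximation g ∈ W is the orthogonal projection of f onto W. Writing g = a_0 + a_1 x + a_2 x^2, the coefficients solve the normal equations G · a = b where
  G_{ij} = <φ_i, φ_j> and b_i = <f, φ_i>, with φ_0 = 1, φ_1 = x, φ_2 = x^2.
G =
  [2, 0, 2/3]
  [0, 2/3, 0]
  [2/3, 0, 2/5],
b = (-26/15, 6/5, -58/105).
Solving gives a_0 = -32/35, a_1 = 9/5, a_2 = 1/7, so
  g(x) = x^2/7 + 9*x/5 - 32/35.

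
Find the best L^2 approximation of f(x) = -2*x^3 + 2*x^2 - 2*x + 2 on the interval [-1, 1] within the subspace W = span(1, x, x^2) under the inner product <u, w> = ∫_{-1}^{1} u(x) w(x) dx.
g(x) = 2*x^2 - 16*x/5 + 2

The best approximation g ∈ W is the orthogonal projection of f onto W. Writing g = a_0 + a_1 x + a_2 x^2, the coefficients solve the normal equations G · a = b where
  G_{ij} = <φ_i, φ_j> and b_i = <f, φ_i>, with φ_0 = 1, φ_1 = x, φ_2 = x^2.
G =
  [2, 0, 2/3]
  [0, 2/3, 0]
  [2/3, 0, 2/5],
b = (16/3, -32/15, 32/15).
Solving gives a_0 = 2, a_1 = -16/5, a_2 = 2, so
  g(x) = 2*x^2 - 16*x/5 + 2.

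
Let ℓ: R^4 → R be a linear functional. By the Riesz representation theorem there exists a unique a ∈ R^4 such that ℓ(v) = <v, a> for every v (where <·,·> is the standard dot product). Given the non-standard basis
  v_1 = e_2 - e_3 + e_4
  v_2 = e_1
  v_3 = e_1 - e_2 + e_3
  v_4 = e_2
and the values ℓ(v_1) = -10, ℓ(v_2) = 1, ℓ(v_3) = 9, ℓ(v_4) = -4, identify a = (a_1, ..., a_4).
a = (1, -4, 4, -2)

Write a = (a_1, ..., a_4) in the standard basis. For each basis vector v_i, ℓ(v_i) = <v_i, a> is a linear equation in the a_j's. Collect the n equations into a matrix system V a = ℓ, where row i of V is v_i (expressed in the standard basis). Since V is invertible (lower-triangular with 1s on the diagonal, up to permutation), solve by back-substitution:
  V =
[[0, 1, -1, 1],
 [1, 0, 0, 0],
 [1, -1, 1, 0],
 [0, 1, 0, 0]]
  V a = (-10, 1, 9, -4)
Solving gives a = (1, -4, 4, -2).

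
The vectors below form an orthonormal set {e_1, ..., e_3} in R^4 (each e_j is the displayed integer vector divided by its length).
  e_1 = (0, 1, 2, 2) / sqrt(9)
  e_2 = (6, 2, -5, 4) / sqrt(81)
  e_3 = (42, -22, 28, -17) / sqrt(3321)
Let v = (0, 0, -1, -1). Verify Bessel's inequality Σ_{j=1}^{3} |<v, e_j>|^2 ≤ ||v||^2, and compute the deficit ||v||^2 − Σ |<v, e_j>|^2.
Σ |<v, e_j>|^2 = 674/369; ||v||^2 = 2; deficit = 64/369

Write each e_j = u_j / sqrt(<u_j, u_j>) where u_j is the displayed integer vector. Then <v, e_j> = <v, u_j> / sqrt(<u_j, u_j>), so |<v, e_j>|^2 = <v, u_j>^2 / <u_j, u_j>.
Coefficients: <v, e_1> = -4/sqrt(9), <v, e_2> = 1/sqrt(81), <v, e_3> = -11/sqrt(3321).
Square and sum: Σ |<v, e_j>|^2 = 674/369.
Compute ||v||^2 = v·v = 2.
Deficit = 2 − 674/369 = 64/369 ≥ 0, confirming Bessel's inequality. (The deficit equals ||v − Σ <v,e_j> e_j||^2, the squared distance from v to span{e_j}.)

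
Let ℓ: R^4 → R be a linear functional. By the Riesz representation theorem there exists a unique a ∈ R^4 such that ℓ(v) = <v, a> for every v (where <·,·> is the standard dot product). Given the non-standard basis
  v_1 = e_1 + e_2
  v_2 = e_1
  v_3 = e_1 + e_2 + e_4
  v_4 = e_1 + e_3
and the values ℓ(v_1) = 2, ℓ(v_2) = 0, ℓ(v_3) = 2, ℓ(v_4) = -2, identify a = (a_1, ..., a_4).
a = (0, 2, -2, 0)

Write a = (a_1, ..., a_4) in the standard basis. For each basis vector v_i, ℓ(v_i) = <v_i, a> is a linear equation in the a_j's. Collect the n equations into a matrix system V a = ℓ, where row i of V is v_i (expressed in the standard basis). Since V is invertible (lower-triangular with 1s on the diagonal, up to permutation), solve by back-substitution:
  V =
[[1, 1, 0, 0],
 [1, 0, 0, 0],
 [1, 1, 0, 1],
 [1, 0, 1, 0]]
  V a = (2, 0, 2, -2)
Solving gives a = (0, 2, -2, 0).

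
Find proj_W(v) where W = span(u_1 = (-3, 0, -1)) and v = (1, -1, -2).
proj_W(v) = (3/10, 0, 1/10)

Set up U = [u_1 | ... | u_1] ∈ R^(3×1). The projector onto W = col(U) is P = U (U^T U)^(-1) U^T.
Compute U^T U =
  [10],
and U^T v = (-1).
Solve U^T U · c = U^T v for the coefficients: c = (-1/10). The projection is proj_W(v) = U c.
Check: (v - proj_W(v)) · u_1 = 0  (should be 0).
Result: proj_W(v) = (3/10, 0, 1/10).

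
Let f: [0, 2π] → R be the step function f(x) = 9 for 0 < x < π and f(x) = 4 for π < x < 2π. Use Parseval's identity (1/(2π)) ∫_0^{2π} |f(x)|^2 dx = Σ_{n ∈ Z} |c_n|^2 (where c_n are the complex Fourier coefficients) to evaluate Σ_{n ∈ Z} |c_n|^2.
Σ |c_n|^2 = 97/2

Parseval equates the L^2 energy of f (normalised by 1/(2π)) with the ℓ^2 sum of its Fourier coefficients: (1/(2π)) ∫_0^{2π} |f|^2 = Σ |c_n|^2.
Compute the left side: (1/(2π)) [∫_0^π 9^2 dx + ∫_π^{2π} 4^2 dx] = (1/(2π)) · (81π + 16π) = (81 + 16)/2 = 97/2.
So Σ_{n ∈ Z} |c_n|^2 = 97/2.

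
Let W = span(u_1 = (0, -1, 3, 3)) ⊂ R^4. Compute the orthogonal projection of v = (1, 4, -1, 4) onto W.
proj_W(v) = (0, -5/19, 15/19, 15/19)

Set up U = [u_1 | ... | u_1] ∈ R^(4×1). The projector onto W = col(U) is P = U (U^T U)^(-1) U^T.
Compute U^T U =
  [19],
and U^T v = (5).
Solve U^T U · c = U^T v for the coefficients: c = (5/19). The projection is proj_W(v) = U c.
Check: (v - proj_W(v)) · u_1 = 0  (should be 0).
Result: proj_W(v) = (0, -5/19, 15/19, 15/19).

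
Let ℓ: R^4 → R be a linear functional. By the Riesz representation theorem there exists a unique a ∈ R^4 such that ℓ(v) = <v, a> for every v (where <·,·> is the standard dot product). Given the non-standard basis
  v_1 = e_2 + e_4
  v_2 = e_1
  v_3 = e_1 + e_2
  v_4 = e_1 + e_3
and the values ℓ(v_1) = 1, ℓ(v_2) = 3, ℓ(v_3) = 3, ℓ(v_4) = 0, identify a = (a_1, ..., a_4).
a = (3, 0, -3, 1)

Write a = (a_1, ..., a_4) in the standard basis. For each basis vector v_i, ℓ(v_i) = <v_i, a> is a linear equation in the a_j's. Collect the n equations into a matrix system V a = ℓ, where row i of V is v_i (expressed in the standard basis). Since V is invertible (lower-triangular with 1s on the diagonal, up to permutation), solve by back-substitution:
  V =
[[0, 1, 0, 1],
 [1, 0, 0, 0],
 [1, 1, 0, 0],
 [1, 0, 1, 0]]
  V a = (1, 3, 3, 0)
Solving gives a = (3, 0, -3, 1).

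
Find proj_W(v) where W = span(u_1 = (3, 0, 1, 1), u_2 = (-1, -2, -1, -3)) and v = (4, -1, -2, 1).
proj_W(v) = (97/29, -22/29, 25/29, 3/29)

Set up U = [u_1 | ... | u_2] ∈ R^(4×2). The projector onto W = col(U) is P = U (U^T U)^(-1) U^T.
Compute U^T U =
  [11, -7]
  [-7, 15],
and U^T v = (11, -3).
Solve U^T U · c = U^T v for the coefficients: c = (36/29, 11/29). The projection is proj_W(v) = U c.
Check: (v - proj_W(v)) · u_1 = 0  (should be 0).
Check: (v - proj_W(v)) · u_2 = 0  (should be 0).
Result: proj_W(v) = (97/29, -22/29, 25/29, 3/29).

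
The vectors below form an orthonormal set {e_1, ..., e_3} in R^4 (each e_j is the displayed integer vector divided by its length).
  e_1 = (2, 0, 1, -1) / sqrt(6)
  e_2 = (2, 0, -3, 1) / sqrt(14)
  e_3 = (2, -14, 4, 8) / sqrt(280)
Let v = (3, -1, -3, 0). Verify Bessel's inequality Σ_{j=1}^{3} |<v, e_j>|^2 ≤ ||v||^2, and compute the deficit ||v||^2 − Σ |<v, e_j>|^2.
Σ |<v, e_j>|^2 = 89/5; ||v||^2 = 19; deficit = 6/5

Write each e_j = u_j / sqrt(<u_j, u_j>) where u_j is the displayed integer vector. Then <v, e_j> = <v, u_j> / sqrt(<u_j, u_j>), so |<v, e_j>|^2 = <v, u_j>^2 / <u_j, u_j>.
Coefficients: <v, e_1> = 3/sqrt(6), <v, e_2> = 15/sqrt(14), <v, e_3> = 8/sqrt(280).
Square and sum: Σ |<v, e_j>|^2 = 89/5.
Compute ||v||^2 = v·v = 19.
Deficit = 19 − 89/5 = 6/5 ≥ 0, confirming Bessel's inequality. (The deficit equals ||v − Σ <v,e_j> e_j||^2, the squared distance from v to span{e_j}.)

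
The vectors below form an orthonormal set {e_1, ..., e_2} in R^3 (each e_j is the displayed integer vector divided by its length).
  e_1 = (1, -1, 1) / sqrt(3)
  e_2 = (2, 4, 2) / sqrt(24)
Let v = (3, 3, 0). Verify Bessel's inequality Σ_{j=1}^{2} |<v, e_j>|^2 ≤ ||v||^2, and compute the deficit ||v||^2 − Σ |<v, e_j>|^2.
Σ |<v, e_j>|^2 = 27/2; ||v||^2 = 18; deficit = 9/2

Write each e_j = u_j / sqrt(<u_j, u_j>) where u_j is the displayed integer vector. Then <v, e_j> = <v, u_j> / sqrt(<u_j, u_j>), so |<v, e_j>|^2 = <v, u_j>^2 / <u_j, u_j>.
Coefficients: <v, e_1> = 0/sqrt(3), <v, e_2> = 18/sqrt(24).
Square and sum: Σ |<v, e_j>|^2 = 27/2.
Compute ||v||^2 = v·v = 18.
Deficit = 18 − 27/2 = 9/2 ≥ 0, confirming Bessel's inequality. (The deficit equals ||v − Σ <v,e_j> e_j||^2, the squared distance from v to span{e_j}.)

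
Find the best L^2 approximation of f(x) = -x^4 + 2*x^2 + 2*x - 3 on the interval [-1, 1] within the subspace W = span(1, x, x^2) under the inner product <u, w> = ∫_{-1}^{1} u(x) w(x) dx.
g(x) = 8*x^2/7 + 2*x - 102/35

The best approximation g ∈ W is the orthogonal projection of f onto W. Writing g = a_0 + a_1 x + a_2 x^2, the coefficients solve the normal equations G · a = b where
  G_{ij} = <φ_i, φ_j> and b_i = <f, φ_i>, with φ_0 = 1, φ_1 = x, φ_2 = x^2.
G =
  [2, 0, 2/3]
  [0, 2/3, 0]
  [2/3, 0, 2/5],
b = (-76/15, 4/3, -52/35).
Solving gives a_0 = -102/35, a_1 = 2, a_2 = 8/7, so
  g(x) = 8*x^2/7 + 2*x - 102/35.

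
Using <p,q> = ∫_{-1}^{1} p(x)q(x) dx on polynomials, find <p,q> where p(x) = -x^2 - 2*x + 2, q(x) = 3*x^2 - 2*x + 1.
<p,q> = 44/5

Expand the product: p(x)·q(x) = -3*x^4 - 4*x^3 + 9*x^2 - 6*x + 2.
∫_{-1}^{1} of each monomial x^k gives [2/(k+1) if k even, 0 if k odd]. Integrating term-by-term (or equivalently evaluating the antiderivative F(x) = -3*x^5/5 - x^4 + 3*x^3 - 3*x^2 + 2*x at the endpoints):
  F(1) − F(−1) = 2/5 − (-42/5) = 44/5.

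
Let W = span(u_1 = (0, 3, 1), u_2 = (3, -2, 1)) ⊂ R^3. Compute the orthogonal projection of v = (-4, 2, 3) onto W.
proj_W(v) = (-51/23, 353/115, -24/115)

Set up U = [u_1 | ... | u_2] ∈ R^(3×2). The projector onto W = col(U) is P = U (U^T U)^(-1) U^T.
Compute U^T U =
  [10, -5]
  [-5, 14],
and U^T v = (9, -13).
Solve U^T U · c = U^T v for the coefficients: c = (61/115, -17/23). The projection is proj_W(v) = U c.
Check: (v - proj_W(v)) · u_1 = 0  (should be 0).
Check: (v - proj_W(v)) · u_2 = 0  (should be 0).
Result: proj_W(v) = (-51/23, 353/115, -24/115).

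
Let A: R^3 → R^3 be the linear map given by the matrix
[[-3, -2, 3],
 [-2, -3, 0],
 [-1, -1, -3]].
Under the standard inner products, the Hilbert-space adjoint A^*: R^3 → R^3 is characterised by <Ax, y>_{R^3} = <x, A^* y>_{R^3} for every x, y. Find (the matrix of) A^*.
A^* = A^T =
[[-3, -2, -1],
 [-2, -3, -1],
 [3, 0, -3]]

For real matrices with standard dot products, the defining identity <Ax, y> = <x, A^* y> gives (Ax)^T y = x^T (A^*) y, i.e. x^T A^T y = x^T (A^*) y. Since this holds for all x, y, we must have A^* = A^T. Therefore
A^* =
[[-3, -2, -1],
 [-2, -3, -1],
 [3, 0, -3]].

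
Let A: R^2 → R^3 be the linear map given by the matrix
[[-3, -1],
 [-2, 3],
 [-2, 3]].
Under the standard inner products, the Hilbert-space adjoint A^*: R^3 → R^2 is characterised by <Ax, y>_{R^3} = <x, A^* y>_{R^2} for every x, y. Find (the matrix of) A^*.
A^* = A^T =
[[-3, -2, -2],
 [-1, 3, 3]]

For real matrices with standard dot products, the defining identity <Ax, y> = <x, A^* y> gives (Ax)^T y = x^T (A^*) y, i.e. x^T A^T y = x^T (A^*) y. Since this holds for all x, y, we must have A^* = A^T. Therefore
A^* =
[[-3, -2, -2],
 [-1, 3, 3]].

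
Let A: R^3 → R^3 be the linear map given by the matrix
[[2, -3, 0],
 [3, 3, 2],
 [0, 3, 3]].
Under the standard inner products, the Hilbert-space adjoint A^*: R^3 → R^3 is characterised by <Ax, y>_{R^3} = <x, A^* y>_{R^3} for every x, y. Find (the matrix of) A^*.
A^* = A^T =
[[2, 3, 0],
 [-3, 3, 3],
 [0, 2, 3]]

For real matrices with standard dot products, the defining identity <Ax, y> = <x, A^* y> gives (Ax)^T y = x^T (A^*) y, i.e. x^T A^T y = x^T (A^*) y. Since this holds for all x, y, we must have A^* = A^T. Therefore
A^* =
[[2, 3, 0],
 [-3, 3, 3],
 [0, 2, 3]].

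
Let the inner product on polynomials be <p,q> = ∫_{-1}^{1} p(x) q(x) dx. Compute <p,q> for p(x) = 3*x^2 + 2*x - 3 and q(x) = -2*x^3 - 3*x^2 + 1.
<p,q> = -16/5

Expand the product: p(x)·q(x) = -6*x^5 - 13*x^4 + 12*x^2 + 2*x - 3.
∫_{-1}^{1} of each monomial x^k gives [2/(k+1) if k even, 0 if k odd]. Integrating term-by-term (or equivalently evaluating the antiderivative F(x) = -x^6 - 13*x^5/5 + 4*x^3 + x^2 - 3*x at the endpoints):
  F(1) − F(−1) = -8/5 − (8/5) = -16/5.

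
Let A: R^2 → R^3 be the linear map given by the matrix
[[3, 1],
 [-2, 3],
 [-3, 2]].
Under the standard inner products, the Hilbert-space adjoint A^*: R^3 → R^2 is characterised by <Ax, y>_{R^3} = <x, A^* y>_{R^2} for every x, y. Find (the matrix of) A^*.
A^* = A^T =
[[3, -2, -3],
 [1, 3, 2]]

For real matrices with standard dot products, the defining identity <Ax, y> = <x, A^* y> gives (Ax)^T y = x^T (A^*) y, i.e. x^T A^T y = x^T (A^*) y. Since this holds for all x, y, we must have A^* = A^T. Therefore
A^* =
[[3, -2, -3],
 [1, 3, 2]].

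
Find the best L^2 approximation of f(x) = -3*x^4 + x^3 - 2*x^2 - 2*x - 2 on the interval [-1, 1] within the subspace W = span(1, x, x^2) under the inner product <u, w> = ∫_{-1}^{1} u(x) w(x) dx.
g(x) = -32*x^2/7 - 7*x/5 - 61/35

The best approximation g ∈ W is the orthogonal projection of f onto W. Writing g = a_0 + a_1 x + a_2 x^2, the coefficients solve the normal equations G · a = b where
  G_{ij} = <φ_i, φ_j> and b_i = <f, φ_i>, with φ_0 = 1, φ_1 = x, φ_2 = x^2.
G =
  [2, 0, 2/3]
  [0, 2/3, 0]
  [2/3, 0, 2/5],
b = (-98/15, -14/15, -314/105).
Solving gives a_0 = -61/35, a_1 = -7/5, a_2 = -32/7, so
  g(x) = -32*x^2/7 - 7*x/5 - 61/35.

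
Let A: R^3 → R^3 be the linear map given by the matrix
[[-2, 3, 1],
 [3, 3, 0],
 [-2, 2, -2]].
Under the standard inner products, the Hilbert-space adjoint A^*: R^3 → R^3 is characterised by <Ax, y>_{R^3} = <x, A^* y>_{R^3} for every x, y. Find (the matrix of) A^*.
A^* = A^T =
[[-2, 3, -2],
 [3, 3, 2],
 [1, 0, -2]]

For real matrices with standard dot products, the defining identity <Ax, y> = <x, A^* y> gives (Ax)^T y = x^T (A^*) y, i.e. x^T A^T y = x^T (A^*) y. Since this holds for all x, y, we must have A^* = A^T. Therefore
A^* =
[[-2, 3, -2],
 [3, 3, 2],
 [1, 0, -2]].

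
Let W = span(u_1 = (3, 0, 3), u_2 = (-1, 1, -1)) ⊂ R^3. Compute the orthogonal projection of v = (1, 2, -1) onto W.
proj_W(v) = (0, 2, 0)

Set up U = [u_1 | ... | u_2] ∈ R^(3×2). The projector onto W = col(U) is P = U (U^T U)^(-1) U^T.
Compute U^T U =
  [18, -6]
  [-6, 3],
and U^T v = (0, 2).
Solve U^T U · c = U^T v for the coefficients: c = (2/3, 2). The projection is proj_W(v) = U c.
Check: (v - proj_W(v)) · u_1 = 0  (should be 0).
Check: (v - proj_W(v)) · u_2 = 0  (should be 0).
Result: proj_W(v) = (0, 2, 0).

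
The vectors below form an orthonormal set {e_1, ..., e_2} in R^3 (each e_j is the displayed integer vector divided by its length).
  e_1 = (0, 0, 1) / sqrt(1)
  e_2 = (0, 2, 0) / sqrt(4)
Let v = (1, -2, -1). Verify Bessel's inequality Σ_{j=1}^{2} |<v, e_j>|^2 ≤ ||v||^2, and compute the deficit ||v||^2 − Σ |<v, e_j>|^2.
Σ |<v, e_j>|^2 = 5; ||v||^2 = 6; deficit = 1

Write each e_j = u_j / sqrt(<u_j, u_j>) where u_j is the displayed integer vector. Then <v, e_j> = <v, u_j> / sqrt(<u_j, u_j>), so |<v, e_j>|^2 = <v, u_j>^2 / <u_j, u_j>.
Coefficients: <v, e_1> = -1/sqrt(1), <v, e_2> = -4/sqrt(4).
Square and sum: Σ |<v, e_j>|^2 = 5.
Compute ||v||^2 = v·v = 6.
Deficit = 6 − 5 = 1 ≥ 0, confirming Bessel's inequality. (The deficit equals ||v − Σ <v,e_j> e_j||^2, the squared distance from v to span{e_j}.)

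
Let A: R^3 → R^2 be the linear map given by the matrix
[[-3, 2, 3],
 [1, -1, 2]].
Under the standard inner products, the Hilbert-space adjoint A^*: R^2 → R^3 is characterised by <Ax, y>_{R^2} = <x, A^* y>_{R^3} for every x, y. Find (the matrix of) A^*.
A^* = A^T =
[[-3, 1],
 [2, -1],
 [3, 2]]

For real matrices with standard dot products, the defining identity <Ax, y> = <x, A^* y> gives (Ax)^T y = x^T (A^*) y, i.e. x^T A^T y = x^T (A^*) y. Since this holds for all x, y, we must have A^* = A^T. Therefore
A^* =
[[-3, 1],
 [2, -1],
 [3, 2]].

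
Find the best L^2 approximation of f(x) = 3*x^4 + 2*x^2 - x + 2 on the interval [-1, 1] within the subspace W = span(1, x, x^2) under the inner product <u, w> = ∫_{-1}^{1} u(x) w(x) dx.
g(x) = 32*x^2/7 - x + 61/35

The best approximation g ∈ W is the orthogonal projection of f onto W. Writing g = a_0 + a_1 x + a_2 x^2, the coefficients solve the normal equations G · a = b where
  G_{ij} = <φ_i, φ_j> and b_i = <f, φ_i>, with φ_0 = 1, φ_1 = x, φ_2 = x^2.
G =
  [2, 0, 2/3]
  [0, 2/3, 0]
  [2/3, 0, 2/5],
b = (98/15, -2/3, 314/105).
Solving gives a_0 = 61/35, a_1 = -1, a_2 = 32/7, so
  g(x) = 32*x^2/7 - x + 61/35.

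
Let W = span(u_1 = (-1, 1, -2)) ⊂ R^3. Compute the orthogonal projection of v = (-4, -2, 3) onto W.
proj_W(v) = (2/3, -2/3, 4/3)

Set up U = [u_1 | ... | u_1] ∈ R^(3×1). The projector onto W = col(U) is P = U (U^T U)^(-1) U^T.
Compute U^T U =
  [6],
and U^T v = (-4).
Solve U^T U · c = U^T v for the coefficients: c = (-2/3). The projection is proj_W(v) = U c.
Check: (v - proj_W(v)) · u_1 = 0  (should be 0).
Result: proj_W(v) = (2/3, -2/3, 4/3).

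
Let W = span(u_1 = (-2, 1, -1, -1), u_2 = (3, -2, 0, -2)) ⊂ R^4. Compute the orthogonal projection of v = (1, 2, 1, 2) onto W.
proj_W(v) = (3/83, 25/83, 81/83, 187/83)

Set up U = [u_1 | ... | u_2] ∈ R^(4×2). The projector onto W = col(U) is P = U (U^T U)^(-1) U^T.
Compute U^T U =
  [7, -6]
  [-6, 17],
and U^T v = (-3, -5).
Solve U^T U · c = U^T v for the coefficients: c = (-81/83, -53/83). The projection is proj_W(v) = U c.
Check: (v - proj_W(v)) · u_1 = 0  (should be 0).
Check: (v - proj_W(v)) · u_2 = 0  (should be 0).
Result: proj_W(v) = (3/83, 25/83, 81/83, 187/83).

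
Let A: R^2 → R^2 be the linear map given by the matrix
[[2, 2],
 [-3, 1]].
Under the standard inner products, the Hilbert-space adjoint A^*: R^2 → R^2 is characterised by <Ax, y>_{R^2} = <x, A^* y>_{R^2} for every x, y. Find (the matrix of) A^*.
A^* = A^T =
[[2, -3],
 [2, 1]]

For real matrices with standard dot products, the defining identity <Ax, y> = <x, A^* y> gives (Ax)^T y = x^T (A^*) y, i.e. x^T A^T y = x^T (A^*) y. Since this holds for all x, y, we must have A^* = A^T. Therefore
A^* =
[[2, -3],
 [2, 1]].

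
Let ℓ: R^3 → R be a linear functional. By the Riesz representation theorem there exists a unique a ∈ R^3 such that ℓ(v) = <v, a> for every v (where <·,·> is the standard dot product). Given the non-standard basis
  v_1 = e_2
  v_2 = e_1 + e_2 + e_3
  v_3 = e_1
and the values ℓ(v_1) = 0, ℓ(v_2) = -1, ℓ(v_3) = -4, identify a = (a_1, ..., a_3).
a = (-4, 0, 3)

Write a = (a_1, ..., a_3) in the standard basis. For each basis vector v_i, ℓ(v_i) = <v_i, a> is a linear equation in the a_j's. Collect the n equations into a matrix system V a = ℓ, where row i of V is v_i (expressed in the standard basis). Since V is invertible (lower-triangular with 1s on the diagonal, up to permutation), solve by back-substitution:
  V =
[[0, 1, 0],
 [1, 1, 1],
 [1, 0, 0]]
  V a = (0, -1, -4)
Solving gives a = (-4, 0, 3).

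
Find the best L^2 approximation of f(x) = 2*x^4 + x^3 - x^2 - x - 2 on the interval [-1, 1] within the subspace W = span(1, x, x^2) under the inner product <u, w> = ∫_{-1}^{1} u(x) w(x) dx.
g(x) = 5*x^2/7 - 2*x/5 - 76/35

The best approximation g ∈ W is the orthogonal projection of f onto W. Writing g = a_0 + a_1 x + a_2 x^2, the coefficients solve the normal equations G · a = b where
  G_{ij} = <φ_i, φ_j> and b_i = <f, φ_i>, with φ_0 = 1, φ_1 = x, φ_2 = x^2.
G =
  [2, 0, 2/3]
  [0, 2/3, 0]
  [2/3, 0, 2/5],
b = (-58/15, -4/15, -122/105).
Solving gives a_0 = -76/35, a_1 = -2/5, a_2 = 5/7, so
  g(x) = 5*x^2/7 - 2*x/5 - 76/35.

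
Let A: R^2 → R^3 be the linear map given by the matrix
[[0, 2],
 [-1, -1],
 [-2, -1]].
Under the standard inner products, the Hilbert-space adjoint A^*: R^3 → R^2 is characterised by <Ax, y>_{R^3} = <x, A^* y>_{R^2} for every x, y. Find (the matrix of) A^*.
A^* = A^T =
[[0, -1, -2],
 [2, -1, -1]]

For real matrices with standard dot products, the defining identity <Ax, y> = <x, A^* y> gives (Ax)^T y = x^T (A^*) y, i.e. x^T A^T y = x^T (A^*) y. Since this holds for all x, y, we must have A^* = A^T. Therefore
A^* =
[[0, -1, -2],
 [2, -1, -1]].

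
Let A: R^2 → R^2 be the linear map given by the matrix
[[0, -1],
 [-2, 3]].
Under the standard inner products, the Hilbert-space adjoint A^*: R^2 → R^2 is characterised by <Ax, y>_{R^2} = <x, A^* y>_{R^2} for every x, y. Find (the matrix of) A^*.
A^* = A^T =
[[0, -2],
 [-1, 3]]

For real matrices with standard dot products, the defining identity <Ax, y> = <x, A^* y> gives (Ax)^T y = x^T (A^*) y, i.e. x^T A^T y = x^T (A^*) y. Since this holds for all x, y, we must have A^* = A^T. Therefore
A^* =
[[0, -2],
 [-1, 3]].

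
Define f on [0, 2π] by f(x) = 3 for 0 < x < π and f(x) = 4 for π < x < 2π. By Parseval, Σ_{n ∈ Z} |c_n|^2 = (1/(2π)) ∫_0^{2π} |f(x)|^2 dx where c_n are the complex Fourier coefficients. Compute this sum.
Σ |c_n|^2 = 25/2

Parseval equates the L^2 energy of f (normalised by 1/(2π)) with the ℓ^2 sum of its Fourier coefficients: (1/(2π)) ∫_0^{2π} |f|^2 = Σ |c_n|^2.
Compute the left side: (1/(2π)) [∫_0^π 3^2 dx + ∫_π^{2π} 4^2 dx] = (1/(2π)) · (9π + 16π) = (9 + 16)/2 = 25/2.
So Σ_{n ∈ Z} |c_n|^2 = 25/2.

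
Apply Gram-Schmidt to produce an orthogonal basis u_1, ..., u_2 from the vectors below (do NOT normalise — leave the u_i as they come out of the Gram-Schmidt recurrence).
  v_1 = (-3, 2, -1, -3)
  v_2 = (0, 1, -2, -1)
Orthogonal basis:
  u_1 = (-3, 2, -1, -3)
  u_2 = (21/23, 9/23, -39/23, -2/23)

Apply the Gram-Schmidt recurrence
  u_1 = v_1
  u_i = v_i − Σ_{j<i} ((v_i · u_j) / (u_j · u_j)) · u_j.

Step by step this gives:
  u_1 = (-3, 2, -1, -3)
  u_2 = (21/23, 9/23, -39/23, -2/23)

Orthogonality check:
  u_2 · u_1 = 0 (should be 0)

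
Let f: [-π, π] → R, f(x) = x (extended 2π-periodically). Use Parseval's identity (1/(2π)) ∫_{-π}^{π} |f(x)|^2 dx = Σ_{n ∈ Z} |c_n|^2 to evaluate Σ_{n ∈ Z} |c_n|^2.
Σ |c_n|^2 = π^2/3

Expand and integrate term by term over [-π, π]:
  ∫ (x)^2 dx = 1·(2π^3/3); ∫ 2·1·(0)·x dx = 0 (odd integrand); ∫ 0^2 dx = 0·2π.
So (1/(2π)) ∫_{-π}^{π} (x)^2 dx = 1π^2/3 + 0 = π^2/3.
Parseval ⇒ Σ |c_n|^2 = π^2/3.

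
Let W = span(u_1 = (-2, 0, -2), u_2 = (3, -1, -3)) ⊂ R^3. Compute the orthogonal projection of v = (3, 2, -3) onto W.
proj_W(v) = (48/19, -16/19, -48/19)

Set up U = [u_1 | ... | u_2] ∈ R^(3×2). The projector onto W = col(U) is P = U (U^T U)^(-1) U^T.
Compute U^T U =
  [8, 0]
  [0, 19],
and U^T v = (0, 16).
Solve U^T U · c = U^T v for the coefficients: c = (0, 16/19). The projection is proj_W(v) = U c.
Check: (v - proj_W(v)) · u_1 = 0  (should be 0).
Check: (v - proj_W(v)) · u_2 = 0  (should be 0).
Result: proj_W(v) = (48/19, -16/19, -48/19).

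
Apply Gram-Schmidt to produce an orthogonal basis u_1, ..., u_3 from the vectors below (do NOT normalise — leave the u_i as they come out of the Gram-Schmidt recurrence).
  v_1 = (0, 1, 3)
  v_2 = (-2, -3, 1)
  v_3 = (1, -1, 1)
Orthogonal basis:
  u_1 = (0, 1, 3)
  u_2 = (-2, -3, 1)
  u_3 = (9/7, -27/35, 9/35)

Apply the Gram-Schmidt recurrence
  u_1 = v_1
  u_i = v_i − Σ_{j<i} ((v_i · u_j) / (u_j · u_j)) · u_j.

Step by step this gives:
  u_1 = (0, 1, 3)
  u_2 = (-2, -3, 1)
  u_3 = (9/7, -27/35, 9/35)

Orthogonality check:
  u_2 · u_1 = 0 (should be 0)
  u_3 · u_1 = 0 (should be 0)
  u_3 · u_2 = 0 (should be 0)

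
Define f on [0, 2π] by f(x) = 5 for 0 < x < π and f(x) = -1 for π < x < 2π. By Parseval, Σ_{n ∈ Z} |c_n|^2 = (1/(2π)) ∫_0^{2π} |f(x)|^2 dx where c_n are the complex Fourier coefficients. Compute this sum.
Σ |c_n|^2 = 13

Parseval equates the L^2 energy of f (normalised by 1/(2π)) with the ℓ^2 sum of its Fourier coefficients: (1/(2π)) ∫_0^{2π} |f|^2 = Σ |c_n|^2.
Compute the left side: (1/(2π)) [∫_0^π 5^2 dx + ∫_π^{2π} (-1)^2 dx] = (1/(2π)) · (25π + 1π) = (25 + 1)/2 = 13.
So Σ_{n ∈ Z} |c_n|^2 = 13.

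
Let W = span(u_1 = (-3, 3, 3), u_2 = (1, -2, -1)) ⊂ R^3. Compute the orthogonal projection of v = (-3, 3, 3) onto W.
proj_W(v) = (-3, 3, 3)

Set up U = [u_1 | ... | u_2] ∈ R^(3×2). The projector onto W = col(U) is P = U (U^T U)^(-1) U^T.
Compute U^T U =
  [27, -12]
  [-12, 6],
and U^T v = (27, -12).
Solve U^T U · c = U^T v for the coefficients: c = (1, 0). The projection is proj_W(v) = U c.
Check: (v - proj_W(v)) · u_1 = 0  (should be 0).
Check: (v - proj_W(v)) · u_2 = 0  (should be 0).
Result: proj_W(v) = (-3, 3, 3).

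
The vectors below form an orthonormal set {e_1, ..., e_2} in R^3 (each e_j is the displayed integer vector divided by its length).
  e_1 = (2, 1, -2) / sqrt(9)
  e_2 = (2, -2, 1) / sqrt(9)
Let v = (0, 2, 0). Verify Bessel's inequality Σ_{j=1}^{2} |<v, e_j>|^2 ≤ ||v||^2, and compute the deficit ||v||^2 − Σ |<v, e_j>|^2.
Σ |<v, e_j>|^2 = 20/9; ||v||^2 = 4; deficit = 16/9

Write each e_j = u_j / sqrt(<u_j, u_j>) where u_j is the displayed integer vector. Then <v, e_j> = <v, u_j> / sqrt(<u_j, u_j>), so |<v, e_j>|^2 = <v, u_j>^2 / <u_j, u_j>.
Coefficients: <v, e_1> = 2/sqrt(9), <v, e_2> = -4/sqrt(9).
Square and sum: Σ |<v, e_j>|^2 = 20/9.
Compute ||v||^2 = v·v = 4.
Deficit = 4 − 20/9 = 16/9 ≥ 0, confirming Bessel's inequality. (The deficit equals ||v − Σ <v,e_j> e_j||^2, the squared distance from v to span{e_j}.)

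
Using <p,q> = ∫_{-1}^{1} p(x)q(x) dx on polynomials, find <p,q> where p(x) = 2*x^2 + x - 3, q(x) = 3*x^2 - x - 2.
<p,q> = 76/15

Expand the product: p(x)·q(x) = 6*x^4 + x^3 - 14*x^2 + x + 6.
∫_{-1}^{1} of each monomial x^k gives [2/(k+1) if k even, 0 if k odd]. Integrating term-by-term (or equivalently evaluating the antiderivative F(x) = 6*x^5/5 + x^4/4 - 14*x^3/3 + x^2/2 + 6*x at the endpoints):
  F(1) − F(−1) = 197/60 − (-107/60) = 76/15.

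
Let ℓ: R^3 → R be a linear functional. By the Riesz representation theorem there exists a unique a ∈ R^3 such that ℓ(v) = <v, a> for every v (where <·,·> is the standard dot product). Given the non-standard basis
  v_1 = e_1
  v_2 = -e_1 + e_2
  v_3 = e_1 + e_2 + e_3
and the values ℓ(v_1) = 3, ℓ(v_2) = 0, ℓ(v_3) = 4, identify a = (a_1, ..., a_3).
a = (3, 3, -2)

Write a = (a_1, ..., a_3) in the standard basis. For each basis vector v_i, ℓ(v_i) = <v_i, a> is a linear equation in the a_j's. Collect the n equations into a matrix system V a = ℓ, where row i of V is v_i (expressed in the standard basis). Since V is invertible (lower-triangular with 1s on the diagonal, up to permutation), solve by back-substitution:
  V =
[[1, 0, 0],
 [-1, 1, 0],
 [1, 1, 1]]
  V a = (3, 0, 4)
Solving gives a = (3, 3, -2).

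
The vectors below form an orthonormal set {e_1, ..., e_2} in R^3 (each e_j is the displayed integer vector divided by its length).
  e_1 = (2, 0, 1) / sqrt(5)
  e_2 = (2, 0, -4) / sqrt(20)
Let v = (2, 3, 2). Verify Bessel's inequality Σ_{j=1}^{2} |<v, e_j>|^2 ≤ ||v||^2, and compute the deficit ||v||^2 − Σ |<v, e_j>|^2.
Σ |<v, e_j>|^2 = 8; ||v||^2 = 17; deficit = 9

Write each e_j = u_j / sqrt(<u_j, u_j>) where u_j is the displayed integer vector. Then <v, e_j> = <v, u_j> / sqrt(<u_j, u_j>), so |<v, e_j>|^2 = <v, u_j>^2 / <u_j, u_j>.
Coefficients: <v, e_1> = 6/sqrt(5), <v, e_2> = -4/sqrt(20).
Square and sum: Σ |<v, e_j>|^2 = 8.
Compute ||v||^2 = v·v = 17.
Deficit = 17 − 8 = 9 ≥ 0, confirming Bessel's inequality. (The deficit equals ||v − Σ <v,e_j> e_j||^2, the squared distance from v to span{e_j}.)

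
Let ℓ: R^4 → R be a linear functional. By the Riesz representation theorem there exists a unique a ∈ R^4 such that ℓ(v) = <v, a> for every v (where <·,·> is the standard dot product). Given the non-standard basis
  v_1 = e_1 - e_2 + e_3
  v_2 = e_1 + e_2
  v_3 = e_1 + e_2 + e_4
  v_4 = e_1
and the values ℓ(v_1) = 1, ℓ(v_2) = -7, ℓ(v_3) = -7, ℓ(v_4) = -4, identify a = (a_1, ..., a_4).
a = (-4, -3, 2, 0)

Write a = (a_1, ..., a_4) in the standard basis. For each basis vector v_i, ℓ(v_i) = <v_i, a> is a linear equation in the a_j's. Collect the n equations into a matrix system V a = ℓ, where row i of V is v_i (expressed in the standard basis). Since V is invertible (lower-triangular with 1s on the diagonal, up to permutation), solve by back-substitution:
  V =
[[1, -1, 1, 0],
 [1, 1, 0, 0],
 [1, 1, 0, 1],
 [1, 0, 0, 0]]
  V a = (1, -7, -7, -4)
Solving gives a = (-4, -3, 2, 0).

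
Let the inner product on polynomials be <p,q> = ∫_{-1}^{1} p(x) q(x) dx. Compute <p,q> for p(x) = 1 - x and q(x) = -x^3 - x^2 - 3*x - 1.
<p,q> = -4/15

Expand the product: p(x)·q(x) = x^4 + 2*x^2 - 2*x - 1.
∫_{-1}^{1} of each monomial x^k gives [2/(k+1) if k even, 0 if k odd]. Integrating term-by-term (or equivalently evaluating the antiderivative F(x) = x^5/5 + 2*x^3/3 - x^2 - x at the endpoints):
  F(1) − F(−1) = -17/15 − (-13/15) = -4/15.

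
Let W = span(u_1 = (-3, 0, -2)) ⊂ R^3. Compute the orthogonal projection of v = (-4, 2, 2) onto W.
proj_W(v) = (-24/13, 0, -16/13)

Set up U = [u_1 | ... | u_1] ∈ R^(3×1). The projector onto W = col(U) is P = U (U^T U)^(-1) U^T.
Compute U^T U =
  [13],
and U^T v = (8).
Solve U^T U · c = U^T v for the coefficients: c = (8/13). The projection is proj_W(v) = U c.
Check: (v - proj_W(v)) · u_1 = 0  (should be 0).
Result: proj_W(v) = (-24/13, 0, -16/13).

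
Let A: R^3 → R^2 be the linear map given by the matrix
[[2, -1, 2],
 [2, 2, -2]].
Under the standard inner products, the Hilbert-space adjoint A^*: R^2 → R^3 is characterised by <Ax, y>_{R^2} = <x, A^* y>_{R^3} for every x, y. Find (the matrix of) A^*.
A^* = A^T =
[[2, 2],
 [-1, 2],
 [2, -2]]

For real matrices with standard dot products, the defining identity <Ax, y> = <x, A^* y> gives (Ax)^T y = x^T (A^*) y, i.e. x^T A^T y = x^T (A^*) y. Since this holds for all x, y, we must have A^* = A^T. Therefore
A^* =
[[2, 2],
 [-1, 2],
 [2, -2]].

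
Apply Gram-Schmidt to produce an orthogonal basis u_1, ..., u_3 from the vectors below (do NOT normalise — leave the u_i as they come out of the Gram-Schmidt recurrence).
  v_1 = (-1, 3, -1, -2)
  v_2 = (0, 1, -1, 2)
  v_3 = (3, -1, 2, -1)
Orthogonal basis:
  u_1 = (-1, 3, -1, -2)
  u_2 = (0, 1, -1, 2)
  u_3 = (13/5, 31/30, 23/30, -2/15)

Apply the Gram-Schmidt recurrence
  u_1 = v_1
  u_i = v_i − Σ_{j<i} ((v_i · u_j) / (u_j · u_j)) · u_j.

Step by step this gives:
  u_1 = (-1, 3, -1, -2)
  u_2 = (0, 1, -1, 2)
  u_3 = (13/5, 31/30, 23/30, -2/15)

Orthogonality check:
  u_2 · u_1 = 0 (should be 0)
  u_3 · u_1 = 0 (should be 0)
  u_3 · u_2 = 0 (should be 0)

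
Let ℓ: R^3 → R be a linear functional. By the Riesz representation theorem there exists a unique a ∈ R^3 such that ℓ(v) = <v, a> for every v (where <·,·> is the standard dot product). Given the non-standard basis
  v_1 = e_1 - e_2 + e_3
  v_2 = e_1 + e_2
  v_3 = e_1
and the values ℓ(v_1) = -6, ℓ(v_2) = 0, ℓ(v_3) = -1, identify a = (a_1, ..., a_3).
a = (-1, 1, -4)

Write a = (a_1, ..., a_3) in the standard basis. For each basis vector v_i, ℓ(v_i) = <v_i, a> is a linear equation in the a_j's. Collect the n equations into a matrix system V a = ℓ, where row i of V is v_i (expressed in the standard basis). Since V is invertible (lower-triangular with 1s on the diagonal, up to permutation), solve by back-substitution:
  V =
[[1, -1, 1],
 [1, 1, 0],
 [1, 0, 0]]
  V a = (-6, 0, -1)
Solving gives a = (-1, 1, -4).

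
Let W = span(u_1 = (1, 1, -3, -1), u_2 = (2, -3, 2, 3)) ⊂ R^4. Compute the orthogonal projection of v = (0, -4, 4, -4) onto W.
proj_W(v) = (-70/53, -40/53, 162/53, 40/53)

Set up U = [u_1 | ... | u_2] ∈ R^(4×2). The projector onto W = col(U) is P = U (U^T U)^(-1) U^T.
Compute U^T U =
  [12, -10]
  [-10, 26],
and U^T v = (-12, 8).
Solve U^T U · c = U^T v for the coefficients: c = (-58/53, -6/53). The projection is proj_W(v) = U c.
Check: (v - proj_W(v)) · u_1 = 0  (should be 0).
Check: (v - proj_W(v)) · u_2 = 0  (should be 0).
Result: proj_W(v) = (-70/53, -40/53, 162/53, 40/53).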